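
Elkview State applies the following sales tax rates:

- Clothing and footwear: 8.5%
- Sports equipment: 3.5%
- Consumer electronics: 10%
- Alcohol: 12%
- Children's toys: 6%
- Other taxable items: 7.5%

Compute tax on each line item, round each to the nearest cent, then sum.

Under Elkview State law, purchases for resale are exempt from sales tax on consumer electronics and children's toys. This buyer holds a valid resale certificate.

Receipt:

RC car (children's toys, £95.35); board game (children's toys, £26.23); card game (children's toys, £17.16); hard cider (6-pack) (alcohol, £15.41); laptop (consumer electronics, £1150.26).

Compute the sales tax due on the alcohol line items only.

Hard cider (6-pack) £15.41: alcohol → 12% → £1.85
Tax on alcohol = £1.85

£1.85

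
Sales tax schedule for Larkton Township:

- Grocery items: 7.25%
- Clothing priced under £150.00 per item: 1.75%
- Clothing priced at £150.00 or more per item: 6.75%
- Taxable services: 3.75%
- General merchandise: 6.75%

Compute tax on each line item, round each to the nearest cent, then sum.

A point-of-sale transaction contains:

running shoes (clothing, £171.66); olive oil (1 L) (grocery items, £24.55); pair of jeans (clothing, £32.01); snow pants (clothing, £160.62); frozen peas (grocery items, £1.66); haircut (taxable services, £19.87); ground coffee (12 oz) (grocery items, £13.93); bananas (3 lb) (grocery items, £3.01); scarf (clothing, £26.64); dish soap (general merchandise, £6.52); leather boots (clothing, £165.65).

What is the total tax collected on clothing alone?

Running shoes £171.66: clothing, £150.00 or more → 6.75% → £11.59
Pair of jeans £32.01: clothing, under £150.00 → 1.75% → £0.56
Snow pants £160.62: clothing, £150.00 or more → 6.75% → £10.84
Scarf £26.64: clothing, under £150.00 → 1.75% → £0.47
Leather boots £165.65: clothing, £150.00 or more → 6.75% → £11.18
Tax on clothing = £11.59 + £0.56 + £10.84 + £0.47 + £11.18 = £34.64

£34.64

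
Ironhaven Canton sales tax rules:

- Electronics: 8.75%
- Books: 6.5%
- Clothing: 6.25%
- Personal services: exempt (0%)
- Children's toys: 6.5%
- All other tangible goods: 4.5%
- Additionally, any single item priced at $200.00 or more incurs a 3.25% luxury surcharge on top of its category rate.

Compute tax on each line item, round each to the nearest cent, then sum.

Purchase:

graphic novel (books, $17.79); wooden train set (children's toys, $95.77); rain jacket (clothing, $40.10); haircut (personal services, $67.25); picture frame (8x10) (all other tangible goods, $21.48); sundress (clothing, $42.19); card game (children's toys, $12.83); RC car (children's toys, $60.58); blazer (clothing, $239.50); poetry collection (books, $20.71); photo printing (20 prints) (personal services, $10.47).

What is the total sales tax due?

Graphic novel $17.79: books → 6.5% → $1.16
Wooden train set $95.77: children's toys → 6.5% → $6.23
Rain jacket $40.10: clothing → 6.25% → $2.51
Haircut $67.25: personal services → 0% → $0.00
Picture frame (8x10) $21.48: all other tangible goods → 4.5% → $0.97
Sundress $42.19: clothing → 6.25% → $2.64
Card game $12.83: children's toys → 6.5% → $0.83
RC car $60.58: children's toys → 6.5% → $3.94
Blazer $239.50: clothing → 6.25% + 3.25% surcharge = 9.5% → $22.75
Poetry collection $20.71: books → 6.5% → $1.35
Photo printing (20 prints) $10.47: personal services → 0% → $0.00
Total tax = $1.16 + $6.23 + $2.51 + $0.97 + $2.64 + $0.83 + $3.94 + $22.75 + $1.35 = $42.38

$42.38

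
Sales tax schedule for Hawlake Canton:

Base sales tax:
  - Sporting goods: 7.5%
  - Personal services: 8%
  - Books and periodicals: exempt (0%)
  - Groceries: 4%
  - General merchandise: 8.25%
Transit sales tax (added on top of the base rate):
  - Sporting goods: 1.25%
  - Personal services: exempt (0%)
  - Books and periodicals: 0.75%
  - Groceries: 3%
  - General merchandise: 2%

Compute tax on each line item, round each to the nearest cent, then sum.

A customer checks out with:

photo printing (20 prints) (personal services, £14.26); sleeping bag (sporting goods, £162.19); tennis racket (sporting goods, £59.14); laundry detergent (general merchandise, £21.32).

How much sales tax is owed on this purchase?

Photo printing (20 prints) £14.26: personal services → 8% + 0% transit = 8% → £1.14
Sleeping bag £162.19: sporting goods → 7.5% + 1.25% transit = 8.75% → £14.19
Tennis racket £59.14: sporting goods → 7.5% + 1.25% transit = 8.75% → £5.17
Laundry detergent £21.32: general merchandise → 8.25% + 2% transit = 10.25% → £2.19
Total tax = £1.14 + £14.19 + £5.17 + £2.19 = £22.69

£22.69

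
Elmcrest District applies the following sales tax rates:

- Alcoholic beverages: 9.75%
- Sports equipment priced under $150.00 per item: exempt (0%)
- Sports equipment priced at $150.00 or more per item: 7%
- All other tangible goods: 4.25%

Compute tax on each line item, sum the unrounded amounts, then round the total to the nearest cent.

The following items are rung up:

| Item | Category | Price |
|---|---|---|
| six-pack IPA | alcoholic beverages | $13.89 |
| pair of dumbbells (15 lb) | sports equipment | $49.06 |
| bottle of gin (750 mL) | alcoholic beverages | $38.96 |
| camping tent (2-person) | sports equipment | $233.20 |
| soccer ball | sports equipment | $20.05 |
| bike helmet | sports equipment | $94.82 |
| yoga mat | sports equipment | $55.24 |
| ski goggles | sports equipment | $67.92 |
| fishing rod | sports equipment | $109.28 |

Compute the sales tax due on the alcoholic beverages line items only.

Six-pack IPA $13.89: alcoholic beverages → 9.75% → $1.354275
Bottle of gin (750 mL) $38.96: alcoholic beverages → 9.75% → $3.7986
Tax on alcoholic beverages: unrounded sum = $5.152875 → $5.15

$5.15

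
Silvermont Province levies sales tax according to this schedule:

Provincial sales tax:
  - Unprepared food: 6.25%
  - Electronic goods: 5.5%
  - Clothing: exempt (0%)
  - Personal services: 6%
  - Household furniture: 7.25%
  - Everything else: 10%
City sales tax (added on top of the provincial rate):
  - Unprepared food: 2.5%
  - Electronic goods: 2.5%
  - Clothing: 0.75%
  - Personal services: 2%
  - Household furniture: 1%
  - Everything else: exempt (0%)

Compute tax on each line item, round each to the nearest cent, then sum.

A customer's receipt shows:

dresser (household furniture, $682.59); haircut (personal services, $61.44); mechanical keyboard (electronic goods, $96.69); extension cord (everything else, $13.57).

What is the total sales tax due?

Dresser $682.59: household furniture → 7.25% + 1% city = 8.25% → $56.31
Haircut $61.44: personal services → 6% + 2% city = 8% → $4.92
Mechanical keyboard $96.69: electronic goods → 5.5% + 2.5% city = 8% → $7.74
Extension cord $13.57: everything else → 10% + 0% city = 10% → $1.36
Total tax = $56.31 + $4.92 + $7.74 + $1.36 = $70.33

$70.33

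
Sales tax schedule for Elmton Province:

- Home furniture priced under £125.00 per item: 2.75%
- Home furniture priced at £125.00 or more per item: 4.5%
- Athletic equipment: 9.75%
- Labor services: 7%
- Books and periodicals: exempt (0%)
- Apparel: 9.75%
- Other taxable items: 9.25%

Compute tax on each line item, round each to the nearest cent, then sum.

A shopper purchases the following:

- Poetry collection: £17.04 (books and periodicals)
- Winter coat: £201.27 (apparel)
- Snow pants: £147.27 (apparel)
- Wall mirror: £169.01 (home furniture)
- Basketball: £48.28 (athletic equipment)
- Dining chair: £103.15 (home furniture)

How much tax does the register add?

£49.14

Poetry collection £17.04: books and periodicals → 0% → £0.00
Winter coat £201.27: apparel → 9.75% → £19.62
Snow pants £147.27: apparel → 9.75% → £14.36
Wall mirror £169.01: home furniture, £125.00 or more → 4.5% → £7.61
Basketball £48.28: athletic equipment → 9.75% → £4.71
Dining chair £103.15: home furniture, under £125.00 → 2.75% → £2.84
Total tax = £19.62 + £14.36 + £7.61 + £4.71 + £2.84 = £49.14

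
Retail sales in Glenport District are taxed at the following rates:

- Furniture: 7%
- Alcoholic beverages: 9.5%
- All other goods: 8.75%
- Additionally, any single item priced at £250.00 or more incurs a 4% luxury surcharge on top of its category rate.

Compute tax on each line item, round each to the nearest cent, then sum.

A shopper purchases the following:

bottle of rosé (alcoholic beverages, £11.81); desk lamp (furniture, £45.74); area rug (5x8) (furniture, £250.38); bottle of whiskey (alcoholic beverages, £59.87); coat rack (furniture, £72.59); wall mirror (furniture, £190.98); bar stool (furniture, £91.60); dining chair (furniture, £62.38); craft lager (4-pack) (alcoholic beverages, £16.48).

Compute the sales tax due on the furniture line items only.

£59.97

Desk lamp £45.74: furniture → 7% → £3.20
Area rug (5x8) £250.38: furniture → 7% + 4% surcharge = 11% → £27.54
Coat rack £72.59: furniture → 7% → £5.08
Wall mirror £190.98: furniture → 7% → £13.37
Bar stool £91.60: furniture → 7% → £6.41
Dining chair £62.38: furniture → 7% → £4.37
Tax on furniture = £3.20 + £27.54 + £5.08 + £13.37 + £6.41 + £4.37 = £59.97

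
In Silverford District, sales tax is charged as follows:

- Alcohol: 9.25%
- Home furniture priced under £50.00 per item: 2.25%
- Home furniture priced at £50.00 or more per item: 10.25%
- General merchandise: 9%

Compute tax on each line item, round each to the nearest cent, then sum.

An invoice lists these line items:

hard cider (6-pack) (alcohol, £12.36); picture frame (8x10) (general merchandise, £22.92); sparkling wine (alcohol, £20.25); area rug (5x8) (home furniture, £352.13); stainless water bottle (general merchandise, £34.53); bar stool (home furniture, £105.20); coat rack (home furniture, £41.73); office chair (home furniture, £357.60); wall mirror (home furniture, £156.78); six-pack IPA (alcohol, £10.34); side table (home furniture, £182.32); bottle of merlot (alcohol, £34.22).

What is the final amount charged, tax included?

£1461.91

Hard cider (6-pack) £12.36: alcohol → 9.25% → £1.14
Picture frame (8x10) £22.92: general merchandise → 9% → £2.06
Sparkling wine £20.25: alcohol → 9.25% → £1.87
Area rug (5x8) £352.13: home furniture, £50.00 or more → 10.25% → £36.09
Stainless water bottle £34.53: general merchandise → 9% → £3.11
Bar stool £105.20: home furniture, £50.00 or more → 10.25% → £10.78
Coat rack £41.73: home furniture, under £50.00 → 2.25% → £0.94
Office chair £357.60: home furniture, £50.00 or more → 10.25% → £36.65
Wall mirror £156.78: home furniture, £50.00 or more → 10.25% → £16.07
Six-pack IPA £10.34: alcohol → 9.25% → £0.96
Side table £182.32: home furniture, £50.00 or more → 10.25% → £18.69
Bottle of merlot £34.22: alcohol → 9.25% → £3.17
Subtotal = £1330.38; tax = £131.53; total due = £1461.91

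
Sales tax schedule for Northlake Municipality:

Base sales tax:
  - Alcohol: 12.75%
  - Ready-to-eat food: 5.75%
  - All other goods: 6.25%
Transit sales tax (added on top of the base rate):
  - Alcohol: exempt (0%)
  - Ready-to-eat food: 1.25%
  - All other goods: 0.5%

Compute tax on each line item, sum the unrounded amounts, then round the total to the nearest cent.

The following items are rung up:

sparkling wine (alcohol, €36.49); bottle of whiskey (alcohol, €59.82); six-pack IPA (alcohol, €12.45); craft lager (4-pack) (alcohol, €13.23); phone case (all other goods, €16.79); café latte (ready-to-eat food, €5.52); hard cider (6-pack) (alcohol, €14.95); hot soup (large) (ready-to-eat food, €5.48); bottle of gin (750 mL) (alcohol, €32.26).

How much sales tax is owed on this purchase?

€23.48

Sparkling wine €36.49: alcohol → 12.75% + 0% transit = 12.75% → €4.652475
Bottle of whiskey €59.82: alcohol → 12.75% + 0% transit = 12.75% → €7.62705
Six-pack IPA €12.45: alcohol → 12.75% + 0% transit = 12.75% → €1.587375
Craft lager (4-pack) €13.23: alcohol → 12.75% + 0% transit = 12.75% → €1.686825
Phone case €16.79: all other goods → 6.25% + 0.5% transit = 6.75% → €1.133325
Café latte €5.52: ready-to-eat food → 5.75% + 1.25% transit = 7% → €0.3864
Hard cider (6-pack) €14.95: alcohol → 12.75% + 0% transit = 12.75% → €1.906125
Hot soup (large) €5.48: ready-to-eat food → 5.75% + 1.25% transit = 7% → €0.3836
Bottle of gin (750 mL) €32.26: alcohol → 12.75% + 0% transit = 12.75% → €4.11315
Unrounded tax sum = €23.476325 → €23.48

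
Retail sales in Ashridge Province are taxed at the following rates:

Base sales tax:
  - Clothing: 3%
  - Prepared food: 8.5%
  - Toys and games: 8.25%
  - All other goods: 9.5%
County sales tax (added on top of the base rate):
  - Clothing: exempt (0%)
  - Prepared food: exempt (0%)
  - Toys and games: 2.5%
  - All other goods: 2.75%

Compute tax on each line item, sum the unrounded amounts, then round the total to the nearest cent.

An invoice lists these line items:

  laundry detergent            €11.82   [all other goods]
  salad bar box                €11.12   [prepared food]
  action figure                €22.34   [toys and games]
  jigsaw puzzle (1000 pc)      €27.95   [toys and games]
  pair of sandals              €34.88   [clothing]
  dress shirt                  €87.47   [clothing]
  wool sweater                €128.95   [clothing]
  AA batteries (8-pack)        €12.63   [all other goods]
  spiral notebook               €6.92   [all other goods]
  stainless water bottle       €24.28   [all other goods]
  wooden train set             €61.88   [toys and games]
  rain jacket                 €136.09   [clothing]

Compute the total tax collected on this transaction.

Laundry detergent €11.82: all other goods → 9.5% + 2.75% county = 12.25% → €1.44795
Salad bar box €11.12: prepared food → 8.5% + 0% county = 8.5% → €0.9452
Action figure €22.34: toys and games → 8.25% + 2.5% county = 10.75% → €2.40155
Jigsaw puzzle (1000 pc) €27.95: toys and games → 8.25% + 2.5% county = 10.75% → €3.004625
Pair of sandals €34.88: clothing → 3% + 0% county = 3% → €1.0464
Dress shirt €87.47: clothing → 3% + 0% county = 3% → €2.6241
Wool sweater €128.95: clothing → 3% + 0% county = 3% → €3.8685
AA batteries (8-pack) €12.63: all other goods → 9.5% + 2.75% county = 12.25% → €1.547175
Spiral notebook €6.92: all other goods → 9.5% + 2.75% county = 12.25% → €0.8477
Stainless water bottle €24.28: all other goods → 9.5% + 2.75% county = 12.25% → €2.9743
Wooden train set €61.88: toys and games → 8.25% + 2.5% county = 10.75% → €6.6521
Rain jacket €136.09: clothing → 3% + 0% county = 3% → €4.0827
Unrounded tax sum = €31.4423 → €31.44

€31.44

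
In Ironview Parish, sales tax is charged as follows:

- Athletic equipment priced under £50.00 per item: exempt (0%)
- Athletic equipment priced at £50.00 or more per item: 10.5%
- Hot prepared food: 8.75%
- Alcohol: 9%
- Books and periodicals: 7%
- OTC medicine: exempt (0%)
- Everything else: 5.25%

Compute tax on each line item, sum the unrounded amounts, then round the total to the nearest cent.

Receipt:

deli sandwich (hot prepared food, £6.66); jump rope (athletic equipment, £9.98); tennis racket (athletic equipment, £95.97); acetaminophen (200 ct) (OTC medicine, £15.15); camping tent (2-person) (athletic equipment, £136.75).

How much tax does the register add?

£25.02

Deli sandwich £6.66: hot prepared food → 8.75% → £0.58275
Jump rope £9.98: athletic equipment, under £50.00 → 0% → £0.00
Tennis racket £95.97: athletic equipment, £50.00 or more → 10.5% → £10.07685
Acetaminophen (200 ct) £15.15: OTC medicine → 0% → £0.00
Camping tent (2-person) £136.75: athletic equipment, £50.00 or more → 10.5% → £14.35875
Unrounded tax sum = £25.01835 → £25.02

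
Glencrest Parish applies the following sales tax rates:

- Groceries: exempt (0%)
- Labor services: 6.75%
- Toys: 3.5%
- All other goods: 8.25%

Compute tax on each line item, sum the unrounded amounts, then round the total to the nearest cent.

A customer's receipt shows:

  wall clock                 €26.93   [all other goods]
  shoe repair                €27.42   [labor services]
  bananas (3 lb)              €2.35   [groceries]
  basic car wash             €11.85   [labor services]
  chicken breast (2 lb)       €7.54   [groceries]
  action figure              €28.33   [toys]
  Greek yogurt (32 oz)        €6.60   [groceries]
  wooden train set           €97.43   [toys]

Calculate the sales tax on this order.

€9.27

Wall clock €26.93: all other goods → 8.25% → €2.221725
Shoe repair €27.42: labor services → 6.75% → €1.85085
Bananas (3 lb) €2.35: groceries → 0% → €0.00
Basic car wash €11.85: labor services → 6.75% → €0.799875
Chicken breast (2 lb) €7.54: groceries → 0% → €0.00
Action figure €28.33: toys → 3.5% → €0.99155
Greek yogurt (32 oz) €6.60: groceries → 0% → €0.00
Wooden train set €97.43: toys → 3.5% → €3.41005
Unrounded tax sum = €9.27405 → €9.27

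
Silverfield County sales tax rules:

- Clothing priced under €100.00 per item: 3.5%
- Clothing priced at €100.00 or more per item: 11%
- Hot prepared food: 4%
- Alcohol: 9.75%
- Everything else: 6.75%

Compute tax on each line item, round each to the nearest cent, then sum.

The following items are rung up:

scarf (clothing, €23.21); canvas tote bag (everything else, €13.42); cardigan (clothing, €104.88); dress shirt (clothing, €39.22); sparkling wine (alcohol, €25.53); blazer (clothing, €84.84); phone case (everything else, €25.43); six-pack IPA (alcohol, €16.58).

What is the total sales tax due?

€23.43

Scarf €23.21: clothing, under €100.00 → 3.5% → €0.81
Canvas tote bag €13.42: everything else → 6.75% → €0.91
Cardigan €104.88: clothing, €100.00 or more → 11% → €11.54
Dress shirt €39.22: clothing, under €100.00 → 3.5% → €1.37
Sparkling wine €25.53: alcohol → 9.75% → €2.49
Blazer €84.84: clothing, under €100.00 → 3.5% → €2.97
Phone case €25.43: everything else → 6.75% → €1.72
Six-pack IPA €16.58: alcohol → 9.75% → €1.62
Total tax = €0.81 + €0.91 + €11.54 + €1.37 + €2.49 + €2.97 + €1.72 + €1.62 = €23.43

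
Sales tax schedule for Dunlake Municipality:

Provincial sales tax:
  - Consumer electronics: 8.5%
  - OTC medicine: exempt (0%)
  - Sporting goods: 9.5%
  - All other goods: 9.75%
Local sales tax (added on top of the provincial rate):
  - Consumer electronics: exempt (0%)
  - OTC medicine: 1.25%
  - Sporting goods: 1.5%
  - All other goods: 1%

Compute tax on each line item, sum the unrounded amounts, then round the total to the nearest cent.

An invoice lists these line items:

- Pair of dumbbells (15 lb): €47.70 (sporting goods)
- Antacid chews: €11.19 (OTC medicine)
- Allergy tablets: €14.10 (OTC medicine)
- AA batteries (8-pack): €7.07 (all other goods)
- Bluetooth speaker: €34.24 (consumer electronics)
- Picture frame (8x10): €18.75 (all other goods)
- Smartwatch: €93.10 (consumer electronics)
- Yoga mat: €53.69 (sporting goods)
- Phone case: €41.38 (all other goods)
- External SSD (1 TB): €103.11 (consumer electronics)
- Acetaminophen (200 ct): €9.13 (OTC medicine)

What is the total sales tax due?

Pair of dumbbells (15 lb) €47.70: sporting goods → 9.5% + 1.5% local = 11% → €5.247
Antacid chews €11.19: OTC medicine → 0% + 1.25% local = 1.25% → €0.139875
Allergy tablets €14.10: OTC medicine → 0% + 1.25% local = 1.25% → €0.17625
AA batteries (8-pack) €7.07: all other goods → 9.75% + 1% local = 10.75% → €0.760025
Bluetooth speaker €34.24: consumer electronics → 8.5% + 0% local = 8.5% → €2.9104
Picture frame (8x10) €18.75: all other goods → 9.75% + 1% local = 10.75% → €2.015625
Smartwatch €93.10: consumer electronics → 8.5% + 0% local = 8.5% → €7.9135
Yoga mat €53.69: sporting goods → 9.5% + 1.5% local = 11% → €5.9059
Phone case €41.38: all other goods → 9.75% + 1% local = 10.75% → €4.44835
External SSD (1 TB) €103.11: consumer electronics → 8.5% + 0% local = 8.5% → €8.76435
Acetaminophen (200 ct) €9.13: OTC medicine → 0% + 1.25% local = 1.25% → €0.114125
Unrounded tax sum = €38.3954 → €38.40

€38.40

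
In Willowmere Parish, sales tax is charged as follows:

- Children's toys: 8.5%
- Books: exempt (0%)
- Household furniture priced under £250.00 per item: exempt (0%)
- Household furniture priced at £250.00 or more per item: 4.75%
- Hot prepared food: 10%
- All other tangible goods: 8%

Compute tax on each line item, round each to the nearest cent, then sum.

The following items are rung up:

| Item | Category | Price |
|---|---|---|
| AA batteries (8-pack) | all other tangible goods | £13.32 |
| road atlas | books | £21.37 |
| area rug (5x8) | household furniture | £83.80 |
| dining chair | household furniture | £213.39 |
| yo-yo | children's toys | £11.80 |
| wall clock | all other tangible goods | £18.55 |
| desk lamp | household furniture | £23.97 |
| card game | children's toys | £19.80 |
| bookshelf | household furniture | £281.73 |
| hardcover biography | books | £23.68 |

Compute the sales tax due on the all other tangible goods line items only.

£2.55

AA batteries (8-pack) £13.32: all other tangible goods → 8% → £1.07
Wall clock £18.55: all other tangible goods → 8% → £1.48
Tax on all other tangible goods = £1.07 + £1.48 = £2.55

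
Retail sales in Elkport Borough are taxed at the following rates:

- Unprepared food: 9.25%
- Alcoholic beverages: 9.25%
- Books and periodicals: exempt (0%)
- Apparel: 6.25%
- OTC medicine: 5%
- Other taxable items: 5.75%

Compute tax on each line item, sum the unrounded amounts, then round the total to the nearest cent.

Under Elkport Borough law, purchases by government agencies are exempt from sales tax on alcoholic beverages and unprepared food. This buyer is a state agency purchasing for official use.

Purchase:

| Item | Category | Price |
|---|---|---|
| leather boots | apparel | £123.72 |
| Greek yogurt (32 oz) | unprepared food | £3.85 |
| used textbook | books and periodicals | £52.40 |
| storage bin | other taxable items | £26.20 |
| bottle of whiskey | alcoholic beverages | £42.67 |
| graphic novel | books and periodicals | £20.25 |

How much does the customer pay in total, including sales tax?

Leather boots £123.72: apparel → 6.25% → £7.7325
Greek yogurt (32 oz) £3.85: unprepared food, buyer-exempt → 0% → £0.00
Used textbook £52.40: books and periodicals → 0% → £0.00
Storage bin £26.20: other taxable items → 5.75% → £1.5065
Bottle of whiskey £42.67: alcoholic beverages, buyer-exempt → 0% → £0.00
Graphic novel £20.25: books and periodicals → 0% → £0.00
Subtotal = £269.09; unrounded tax = £9.239 → £9.24; total due = £278.33

£278.33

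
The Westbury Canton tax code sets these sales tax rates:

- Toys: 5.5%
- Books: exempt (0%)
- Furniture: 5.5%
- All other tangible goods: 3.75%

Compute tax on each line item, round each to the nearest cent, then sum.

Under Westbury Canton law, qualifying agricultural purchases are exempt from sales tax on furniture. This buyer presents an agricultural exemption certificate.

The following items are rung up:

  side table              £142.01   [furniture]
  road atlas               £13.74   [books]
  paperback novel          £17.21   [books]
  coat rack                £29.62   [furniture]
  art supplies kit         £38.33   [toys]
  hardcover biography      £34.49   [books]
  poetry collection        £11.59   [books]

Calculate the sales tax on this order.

£2.11

Side table £142.01: furniture, buyer-exempt → 0% → £0.00
Road atlas £13.74: books → 0% → £0.00
Paperback novel £17.21: books → 0% → £0.00
Coat rack £29.62: furniture, buyer-exempt → 0% → £0.00
Art supplies kit £38.33: toys → 5.5% → £2.11
Hardcover biography £34.49: books → 0% → £0.00
Poetry collection £11.59: books → 0% → £0.00
Total tax = £2.11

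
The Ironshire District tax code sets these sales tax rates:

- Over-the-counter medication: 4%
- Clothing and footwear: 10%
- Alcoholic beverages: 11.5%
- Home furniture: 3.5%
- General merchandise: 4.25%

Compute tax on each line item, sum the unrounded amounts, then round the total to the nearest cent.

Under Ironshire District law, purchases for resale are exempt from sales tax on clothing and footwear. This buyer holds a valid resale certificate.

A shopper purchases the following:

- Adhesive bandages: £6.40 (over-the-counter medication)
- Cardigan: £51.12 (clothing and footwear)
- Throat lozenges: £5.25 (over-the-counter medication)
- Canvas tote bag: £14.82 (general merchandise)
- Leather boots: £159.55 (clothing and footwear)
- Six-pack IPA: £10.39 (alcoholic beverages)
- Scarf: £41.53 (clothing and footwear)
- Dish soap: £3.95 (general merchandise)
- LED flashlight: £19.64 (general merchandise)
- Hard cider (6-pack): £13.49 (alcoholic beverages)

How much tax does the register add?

£4.84

Adhesive bandages £6.40: over-the-counter medication → 4% → £0.256
Cardigan £51.12: clothing and footwear, buyer-exempt → 0% → £0.00
Throat lozenges £5.25: over-the-counter medication → 4% → £0.21
Canvas tote bag £14.82: general merchandise → 4.25% → £0.62985
Leather boots £159.55: clothing and footwear, buyer-exempt → 0% → £0.00
Six-pack IPA £10.39: alcoholic beverages → 11.5% → £1.19485
Scarf £41.53: clothing and footwear, buyer-exempt → 0% → £0.00
Dish soap £3.95: general merchandise → 4.25% → £0.167875
LED flashlight £19.64: general merchandise → 4.25% → £0.8347
Hard cider (6-pack) £13.49: alcoholic beverages → 11.5% → £1.55135
Unrounded tax sum = £4.844625 → £4.84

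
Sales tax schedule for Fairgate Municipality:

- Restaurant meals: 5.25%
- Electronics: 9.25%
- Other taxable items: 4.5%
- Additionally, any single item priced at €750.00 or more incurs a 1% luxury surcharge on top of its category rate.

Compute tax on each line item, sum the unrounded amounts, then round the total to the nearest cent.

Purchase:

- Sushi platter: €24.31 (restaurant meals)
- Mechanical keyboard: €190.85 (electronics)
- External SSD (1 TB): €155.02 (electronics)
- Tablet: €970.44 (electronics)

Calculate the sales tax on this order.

Sushi platter €24.31: restaurant meals → 5.25% → €1.276275
Mechanical keyboard €190.85: electronics → 9.25% → €17.653625
External SSD (1 TB) €155.02: electronics → 9.25% → €14.33935
Tablet €970.44: electronics → 9.25% + 1% surcharge = 10.25% → €99.4701
Unrounded tax sum = €132.73935 → €132.74

€132.74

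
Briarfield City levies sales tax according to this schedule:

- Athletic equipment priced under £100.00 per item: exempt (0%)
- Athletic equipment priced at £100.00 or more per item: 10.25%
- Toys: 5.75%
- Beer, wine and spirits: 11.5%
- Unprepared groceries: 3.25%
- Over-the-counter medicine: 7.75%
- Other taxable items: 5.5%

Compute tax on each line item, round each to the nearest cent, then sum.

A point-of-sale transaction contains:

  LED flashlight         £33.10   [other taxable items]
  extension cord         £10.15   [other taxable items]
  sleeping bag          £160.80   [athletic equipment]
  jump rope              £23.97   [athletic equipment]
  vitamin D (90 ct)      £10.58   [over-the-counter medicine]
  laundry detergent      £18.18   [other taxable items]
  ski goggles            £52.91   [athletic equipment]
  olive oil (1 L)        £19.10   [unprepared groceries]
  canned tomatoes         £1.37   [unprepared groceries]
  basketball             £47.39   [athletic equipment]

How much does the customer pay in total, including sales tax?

£398.89

LED flashlight £33.10: other taxable items → 5.5% → £1.82
Extension cord £10.15: other taxable items → 5.5% → £0.56
Sleeping bag £160.80: athletic equipment, £100.00 or more → 10.25% → £16.48
Jump rope £23.97: athletic equipment, under £100.00 → 0% → £0.00
Vitamin D (90 ct) £10.58: over-the-counter medicine → 7.75% → £0.82
Laundry detergent £18.18: other taxable items → 5.5% → £1.00
Ski goggles £52.91: athletic equipment, under £100.00 → 0% → £0.00
Olive oil (1 L) £19.10: unprepared groceries → 3.25% → £0.62
Canned tomatoes £1.37: unprepared groceries → 3.25% → £0.04
Basketball £47.39: athletic equipment, under £100.00 → 0% → £0.00
Subtotal = £377.55; tax = £21.34; total due = £398.89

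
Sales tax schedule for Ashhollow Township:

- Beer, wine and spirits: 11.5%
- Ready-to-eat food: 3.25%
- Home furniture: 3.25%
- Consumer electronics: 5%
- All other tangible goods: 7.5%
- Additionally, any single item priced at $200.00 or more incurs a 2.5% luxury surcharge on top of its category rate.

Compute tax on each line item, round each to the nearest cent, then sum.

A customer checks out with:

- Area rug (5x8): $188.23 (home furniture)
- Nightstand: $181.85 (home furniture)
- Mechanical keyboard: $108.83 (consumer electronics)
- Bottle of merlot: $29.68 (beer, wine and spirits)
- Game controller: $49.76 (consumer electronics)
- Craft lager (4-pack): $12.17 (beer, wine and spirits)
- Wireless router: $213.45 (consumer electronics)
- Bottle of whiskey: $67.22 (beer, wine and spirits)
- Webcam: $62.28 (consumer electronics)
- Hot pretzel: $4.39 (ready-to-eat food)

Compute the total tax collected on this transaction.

Area rug (5x8) $188.23: home furniture → 3.25% → $6.12
Nightstand $181.85: home furniture → 3.25% → $5.91
Mechanical keyboard $108.83: consumer electronics → 5% → $5.44
Bottle of merlot $29.68: beer, wine and spirits → 11.5% → $3.41
Game controller $49.76: consumer electronics → 5% → $2.49
Craft lager (4-pack) $12.17: beer, wine and spirits → 11.5% → $1.40
Wireless router $213.45: consumer electronics → 5% + 2.5% surcharge = 7.5% → $16.01
Bottle of whiskey $67.22: beer, wine and spirits → 11.5% → $7.73
Webcam $62.28: consumer electronics → 5% → $3.11
Hot pretzel $4.39: ready-to-eat food → 3.25% → $0.14
Total tax = $6.12 + $5.91 + $5.44 + $3.41 + $2.49 + $1.40 + $16.01 + $7.73 + $3.11 + $0.14 = $51.76

$51.76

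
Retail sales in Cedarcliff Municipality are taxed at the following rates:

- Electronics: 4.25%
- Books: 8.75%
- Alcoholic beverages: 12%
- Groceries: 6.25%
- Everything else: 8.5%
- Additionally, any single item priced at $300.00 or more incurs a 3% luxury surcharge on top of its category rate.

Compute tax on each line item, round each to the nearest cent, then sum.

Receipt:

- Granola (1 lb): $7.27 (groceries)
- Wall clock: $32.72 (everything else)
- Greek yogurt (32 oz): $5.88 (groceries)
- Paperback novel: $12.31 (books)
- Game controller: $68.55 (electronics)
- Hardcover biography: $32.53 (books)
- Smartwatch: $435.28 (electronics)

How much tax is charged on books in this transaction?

Paperback novel $12.31: books → 8.75% → $1.08
Hardcover biography $32.53: books → 8.75% → $2.85
Tax on books = $1.08 + $2.85 = $3.93

$3.93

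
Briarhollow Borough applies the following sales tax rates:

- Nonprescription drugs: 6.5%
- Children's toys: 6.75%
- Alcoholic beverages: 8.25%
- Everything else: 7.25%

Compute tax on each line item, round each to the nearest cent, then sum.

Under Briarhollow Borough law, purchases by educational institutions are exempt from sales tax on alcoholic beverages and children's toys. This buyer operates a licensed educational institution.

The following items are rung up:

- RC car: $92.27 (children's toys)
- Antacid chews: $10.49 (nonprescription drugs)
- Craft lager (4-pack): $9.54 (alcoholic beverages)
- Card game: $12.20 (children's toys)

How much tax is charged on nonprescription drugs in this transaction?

$0.68

Antacid chews $10.49: nonprescription drugs → 6.5% → $0.68
Tax on nonprescription drugs = $0.68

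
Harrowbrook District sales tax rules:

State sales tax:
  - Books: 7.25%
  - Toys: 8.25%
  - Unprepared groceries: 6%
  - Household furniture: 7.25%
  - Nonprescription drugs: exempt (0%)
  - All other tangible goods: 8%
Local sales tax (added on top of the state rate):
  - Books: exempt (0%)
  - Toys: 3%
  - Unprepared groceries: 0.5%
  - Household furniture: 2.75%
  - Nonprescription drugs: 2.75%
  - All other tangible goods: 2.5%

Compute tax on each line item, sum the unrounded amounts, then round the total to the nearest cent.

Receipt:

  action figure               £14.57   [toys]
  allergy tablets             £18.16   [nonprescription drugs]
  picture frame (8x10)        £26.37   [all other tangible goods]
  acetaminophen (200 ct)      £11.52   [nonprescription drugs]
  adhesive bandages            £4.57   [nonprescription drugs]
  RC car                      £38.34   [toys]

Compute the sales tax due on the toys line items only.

£5.95

Action figure £14.57: toys → 8.25% + 3% local = 11.25% → £1.639125
RC car £38.34: toys → 8.25% + 3% local = 11.25% → £4.31325
Tax on toys: unrounded sum = £5.952375 → £5.95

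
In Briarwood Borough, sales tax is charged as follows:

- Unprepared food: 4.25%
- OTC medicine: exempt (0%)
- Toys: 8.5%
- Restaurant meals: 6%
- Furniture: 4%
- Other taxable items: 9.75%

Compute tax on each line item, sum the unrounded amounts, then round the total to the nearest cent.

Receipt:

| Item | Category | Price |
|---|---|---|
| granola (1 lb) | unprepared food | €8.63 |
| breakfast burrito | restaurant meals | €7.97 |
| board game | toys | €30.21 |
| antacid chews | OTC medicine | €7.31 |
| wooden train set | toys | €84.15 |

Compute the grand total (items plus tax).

Granola (1 lb) €8.63: unprepared food → 4.25% → €0.366775
Breakfast burrito €7.97: restaurant meals → 6% → €0.4782
Board game €30.21: toys → 8.5% → €2.56785
Antacid chews €7.31: OTC medicine → 0% → €0.00
Wooden train set €84.15: toys → 8.5% → €7.15275
Subtotal = €138.27; unrounded tax = €10.565575 → €10.57; total due = €148.84

€148.84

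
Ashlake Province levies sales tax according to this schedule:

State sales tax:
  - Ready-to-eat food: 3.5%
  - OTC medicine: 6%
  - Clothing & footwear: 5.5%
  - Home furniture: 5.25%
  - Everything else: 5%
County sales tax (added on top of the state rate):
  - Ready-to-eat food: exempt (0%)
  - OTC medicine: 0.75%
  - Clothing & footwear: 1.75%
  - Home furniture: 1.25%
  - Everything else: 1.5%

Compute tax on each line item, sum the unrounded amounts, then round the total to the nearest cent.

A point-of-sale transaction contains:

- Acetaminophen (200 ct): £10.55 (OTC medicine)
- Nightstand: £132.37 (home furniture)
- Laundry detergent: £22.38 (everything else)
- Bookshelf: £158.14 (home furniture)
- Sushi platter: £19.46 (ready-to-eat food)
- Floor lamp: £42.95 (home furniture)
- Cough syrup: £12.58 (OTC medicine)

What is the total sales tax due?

£25.37

Acetaminophen (200 ct) £10.55: OTC medicine → 6% + 0.75% county = 6.75% → £0.712125
Nightstand £132.37: home furniture → 5.25% + 1.25% county = 6.5% → £8.60405
Laundry detergent £22.38: everything else → 5% + 1.5% county = 6.5% → £1.4547
Bookshelf £158.14: home furniture → 5.25% + 1.25% county = 6.5% → £10.2791
Sushi platter £19.46: ready-to-eat food → 3.5% + 0% county = 3.5% → £0.6811
Floor lamp £42.95: home furniture → 5.25% + 1.25% county = 6.5% → £2.79175
Cough syrup £12.58: OTC medicine → 6% + 0.75% county = 6.75% → £0.84915
Unrounded tax sum = £25.371975 → £25.37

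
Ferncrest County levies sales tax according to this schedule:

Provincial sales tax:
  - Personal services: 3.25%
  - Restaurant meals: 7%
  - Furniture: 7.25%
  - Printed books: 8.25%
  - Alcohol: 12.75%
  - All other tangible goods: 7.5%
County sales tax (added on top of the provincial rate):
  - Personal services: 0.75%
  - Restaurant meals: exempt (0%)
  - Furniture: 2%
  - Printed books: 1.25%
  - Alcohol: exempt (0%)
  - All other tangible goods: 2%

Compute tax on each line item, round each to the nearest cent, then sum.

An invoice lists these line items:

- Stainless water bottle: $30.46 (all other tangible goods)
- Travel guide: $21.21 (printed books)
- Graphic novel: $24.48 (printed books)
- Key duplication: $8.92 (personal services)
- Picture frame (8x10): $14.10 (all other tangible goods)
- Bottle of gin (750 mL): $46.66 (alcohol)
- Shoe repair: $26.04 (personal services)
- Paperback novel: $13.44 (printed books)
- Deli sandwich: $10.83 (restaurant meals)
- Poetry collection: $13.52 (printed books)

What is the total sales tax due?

Stainless water bottle $30.46: all other tangible goods → 7.5% + 2% county = 9.5% → $2.89
Travel guide $21.21: printed books → 8.25% + 1.25% county = 9.5% → $2.01
Graphic novel $24.48: printed books → 8.25% + 1.25% county = 9.5% → $2.33
Key duplication $8.92: personal services → 3.25% + 0.75% county = 4% → $0.36
Picture frame (8x10) $14.10: all other tangible goods → 7.5% + 2% county = 9.5% → $1.34
Bottle of gin (750 mL) $46.66: alcohol → 12.75% + 0% county = 12.75% → $5.95
Shoe repair $26.04: personal services → 3.25% + 0.75% county = 4% → $1.04
Paperback novel $13.44: printed books → 8.25% + 1.25% county = 9.5% → $1.28
Deli sandwich $10.83: restaurant meals → 7% + 0% county = 7% → $0.76
Poetry collection $13.52: printed books → 8.25% + 1.25% county = 9.5% → $1.28
Total tax = $2.89 + $2.01 + $2.33 + $0.36 + $1.34 + $5.95 + $1.04 + $1.28 + $0.76 + $1.28 = $19.24

$19.24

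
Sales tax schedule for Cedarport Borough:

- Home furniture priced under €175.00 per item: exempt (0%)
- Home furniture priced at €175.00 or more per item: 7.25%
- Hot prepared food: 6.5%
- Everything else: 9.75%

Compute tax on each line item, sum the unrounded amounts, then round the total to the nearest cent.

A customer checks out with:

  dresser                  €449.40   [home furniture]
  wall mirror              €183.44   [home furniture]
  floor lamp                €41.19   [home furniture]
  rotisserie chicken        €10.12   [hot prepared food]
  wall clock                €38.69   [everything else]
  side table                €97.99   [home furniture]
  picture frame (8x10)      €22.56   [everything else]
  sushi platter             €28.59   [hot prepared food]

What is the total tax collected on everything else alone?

Wall clock €38.69: everything else → 9.75% → €3.772275
Picture frame (8x10) €22.56: everything else → 9.75% → €2.1996
Tax on everything else: unrounded sum = €5.971875 → €5.97

€5.97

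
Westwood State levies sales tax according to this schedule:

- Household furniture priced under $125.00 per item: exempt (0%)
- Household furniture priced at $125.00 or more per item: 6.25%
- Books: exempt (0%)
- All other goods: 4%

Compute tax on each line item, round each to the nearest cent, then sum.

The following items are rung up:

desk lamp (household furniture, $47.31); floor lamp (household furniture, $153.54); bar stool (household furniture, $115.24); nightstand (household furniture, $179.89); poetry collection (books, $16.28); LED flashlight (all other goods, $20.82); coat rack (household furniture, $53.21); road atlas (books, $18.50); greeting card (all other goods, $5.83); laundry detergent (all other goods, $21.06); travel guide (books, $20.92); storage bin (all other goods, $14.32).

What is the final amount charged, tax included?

Desk lamp $47.31: household furniture, under $125.00 → 0% → $0.00
Floor lamp $153.54: household furniture, $125.00 or more → 6.25% → $9.60
Bar stool $115.24: household furniture, under $125.00 → 0% → $0.00
Nightstand $179.89: household furniture, $125.00 or more → 6.25% → $11.24
Poetry collection $16.28: books → 0% → $0.00
LED flashlight $20.82: all other goods → 4% → $0.83
Coat rack $53.21: household furniture, under $125.00 → 0% → $0.00
Road atlas $18.50: books → 0% → $0.00
Greeting card $5.83: all other goods → 4% → $0.23
Laundry detergent $21.06: all other goods → 4% → $0.84
Travel guide $20.92: books → 0% → $0.00
Storage bin $14.32: all other goods → 4% → $0.57
Subtotal = $666.92; tax = $23.31; total due = $690.23

$690.23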